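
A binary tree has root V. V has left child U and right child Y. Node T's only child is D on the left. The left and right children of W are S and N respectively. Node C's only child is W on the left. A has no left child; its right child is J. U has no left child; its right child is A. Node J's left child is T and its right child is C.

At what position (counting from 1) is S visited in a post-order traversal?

3

Post-order visits the left subtree, then the right subtree, then the node.
At V: go left to U.
  At U: no left child.
  At U: go right to A.
    At A: no left child.
    At A: go right to J.
      At J: go left to T.
        At T: go left to D.
          D is a leaf — visit D.
        At T: no right child.
        Visit T.
      At J: go right to C.
        At C: go left to W.
          At W: go left to S.
            S is a leaf — visit S.
          At W: go right to N.
            N is a leaf — visit N.
          Visit W.
        At C: no right child.
        Visit C.
      Visit J.
    Visit A.
  Visit U.
At V: go right to Y.
  Y is a leaf — visit Y.
Visit V.
Full post-order sequence: D, T, S, N, W, C, J, A, U, Y, V.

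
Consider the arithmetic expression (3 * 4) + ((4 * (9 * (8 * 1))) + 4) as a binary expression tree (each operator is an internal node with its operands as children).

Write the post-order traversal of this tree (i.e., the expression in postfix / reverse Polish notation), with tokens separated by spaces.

Post-order on an expression tree gives postfix notation: for each operator, emit left operand, right operand, then the operator.

3 4 * 4 9 8 1 * * * 4 + +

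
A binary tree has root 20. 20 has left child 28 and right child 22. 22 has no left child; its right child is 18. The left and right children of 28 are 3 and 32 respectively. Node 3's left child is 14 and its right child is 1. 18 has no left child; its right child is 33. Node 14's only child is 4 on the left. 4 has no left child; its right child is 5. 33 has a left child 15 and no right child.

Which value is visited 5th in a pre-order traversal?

4

Pre-order visits the node, then its left subtree, then its right subtree.
Visit 20.
At 20: go left to 28.
  Visit 28.
  At 28: go left to 3.
    Visit 3.
    At 3: go left to 14.
      Visit 14.
      At 14: go left to 4.
        Visit 4.
        At 4: no left child.
        At 4: go right to 5.
          5 is a leaf — visit 5.
      At 14: no right child.
    At 3: go right to 1.
      1 is a leaf — visit 1.
  At 28: go right to 32.
    32 is a leaf — visit 32.
At 20: go right to 22.
  Visit 22.
  At 22: no left child.
  At 22: go right to 18.
    Visit 18.
    At 18: no left child.
    At 18: go right to 33.
      Visit 33.
      At 33: go left to 15.
        15 is a leaf — visit 15.
      At 33: no right child.
Full pre-order sequence: 20, 28, 3, 14, 4, 5, 1, 32, 22, 18, 33, 15.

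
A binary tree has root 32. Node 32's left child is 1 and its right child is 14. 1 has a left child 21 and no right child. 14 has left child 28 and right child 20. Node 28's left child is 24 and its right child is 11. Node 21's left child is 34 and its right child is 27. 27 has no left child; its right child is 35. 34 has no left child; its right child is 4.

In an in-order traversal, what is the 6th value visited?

In-order visits the left subtree, then the node, then the right subtree.
At 32: go left to 1.
  At 1: go left to 21.
    At 21: go left to 34.
      At 34: no left child.
      Visit 34.
      At 34: go right to 4.
        4 is a leaf — visit 4.
    Visit 21.
    At 21: go right to 27.
      At 27: no left child.
      Visit 27.
      At 27: go right to 35.
        35 is a leaf — visit 35.
  Visit 1.
  At 1: no right child.
Visit 32.
At 32: go right to 14.
  At 14: go left to 28.
    At 28: go left to 24.
      24 is a leaf — visit 24.
    Visit 28.
    At 28: go right to 11.
      11 is a leaf — visit 11.
  Visit 14.
  At 14: go right to 20.
    20 is a leaf — visit 20.
Full in-order sequence: 34, 4, 21, 27, 35, 1, 32, 24, 28, 11, 14, 20.

1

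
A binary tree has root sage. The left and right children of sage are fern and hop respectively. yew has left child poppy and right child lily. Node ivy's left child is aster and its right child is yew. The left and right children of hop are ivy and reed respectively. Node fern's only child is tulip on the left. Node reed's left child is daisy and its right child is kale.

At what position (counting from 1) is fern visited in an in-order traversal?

2

In-order visits the left subtree, then the node, then the right subtree.
At sage: go left to fern.
  At fern: go left to tulip.
    tulip is a leaf — visit tulip.
  Visit fern.
  At fern: no right child.
Visit sage.
At sage: go right to hop.
  At hop: go left to ivy.
    At ivy: go left to aster.
      aster is a leaf — visit aster.
    Visit ivy.
    At ivy: go right to yew.
      At yew: go left to poppy.
        poppy is a leaf — visit poppy.
      Visit yew.
      At yew: go right to lily.
        lily is a leaf — visit lily.
  Visit hop.
  At hop: go right to reed.
    At reed: go left to daisy.
      daisy is a leaf — visit daisy.
    Visit reed.
    At reed: go right to kale.
      kale is a leaf — visit kale.
Full in-order sequence: tulip, fern, sage, aster, ivy, poppy, yew, lily, hop, daisy, reed, kale.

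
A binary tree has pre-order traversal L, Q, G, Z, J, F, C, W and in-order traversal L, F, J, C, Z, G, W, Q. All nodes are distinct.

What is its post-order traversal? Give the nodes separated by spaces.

F C J Z W G Q L

The first element of pre-order is the root; it splits in-order into left and right subtrees.
Root L: left subtree has 0 nodes { }, right has 7 {F, J, C, Z, G, W, Q}.
  Root Q: left subtree has 6 nodes {F, J, C, Z, G, W}, right has 0 { }.
    Root G: left subtree has 4 nodes {F, J, C, Z}, right has 1 {W}.
      Root Z: left subtree has 3 nodes {F, J, C}, right has 0 { }.
        Root J: left subtree has 1 node {F}, right has 1 {C}.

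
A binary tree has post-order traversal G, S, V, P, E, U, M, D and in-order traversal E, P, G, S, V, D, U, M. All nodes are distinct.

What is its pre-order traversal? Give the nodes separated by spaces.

D E P V S G M U

The last element of post-order is the root; it splits in-order into left and right subtrees.
Root D: left subtree has 5 nodes {E, P, G, S, V}, right has 2 {U, M}.
  Root E: left subtree has 0 nodes { }, right has 4 {P, G, S, V}.
    Root P: left subtree has 0 nodes { }, right has 3 {G, S, V}.
      Root V: left subtree has 2 nodes {G, S}, right has 0 { }.
        Root S: left subtree has 1 node {G}, right has 0 { }.
  Root M: left subtree has 1 node {U}, right has 0 { }.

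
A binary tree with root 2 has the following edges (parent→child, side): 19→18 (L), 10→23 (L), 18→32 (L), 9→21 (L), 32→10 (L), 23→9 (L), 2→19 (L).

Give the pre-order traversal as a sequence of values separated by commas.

Pre-order visits the node, then its left subtree, then its right subtree.
Visit 2.
At 2: go left to 19.
  Visit 19.
  At 19: go left to 18.
    Visit 18.
    At 18: go left to 32.
      Visit 32.
      At 32: go left to 10.
        Visit 10.
        At 10: go left to 23.
          Visit 23.
          At 23: go left to 9.
            Visit 9.
            At 9: go left to 21.
              21 is a leaf — visit 21.
            At 9: no right child.
          At 23: no right child.
        At 10: no right child.
      At 32: no right child.
    At 18: no right child.
  At 19: no right child.
At 2: no right child.

2, 19, 18, 32, 10, 23, 9, 21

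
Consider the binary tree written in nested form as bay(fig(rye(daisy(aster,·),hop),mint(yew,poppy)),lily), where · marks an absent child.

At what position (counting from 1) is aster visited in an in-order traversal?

In-order visits the left subtree, then the node, then the right subtree.
At bay: go left to fig.
  At fig: go left to rye.
    At rye: go left to daisy.
      At daisy: go left to aster.
        aster is a leaf — visit aster.
      Visit daisy.
      At daisy: no right child.
    Visit rye.
    At rye: go right to hop.
      hop is a leaf — visit hop.
  Visit fig.
  At fig: go right to mint.
    At mint: go left to yew.
      yew is a leaf — visit yew.
    Visit mint.
    At mint: go right to poppy.
      poppy is a leaf — visit poppy.
Visit bay.
At bay: go right to lily.
  lily is a leaf — visit lily.
Full in-order sequence: aster, daisy, rye, hop, fig, yew, mint, poppy, bay, lily.

1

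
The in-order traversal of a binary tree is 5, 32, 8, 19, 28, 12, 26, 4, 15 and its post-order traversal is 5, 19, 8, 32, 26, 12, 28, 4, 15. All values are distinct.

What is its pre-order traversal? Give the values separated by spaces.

15 4 28 32 5 8 19 12 26

The last element of post-order is the root; it splits in-order into left and right subtrees.
Root 15: left subtree has 8 nodes {5, 32, 8, 19, 28, 12, 26, 4}, right has 0 { }.
  Root 4: left subtree has 7 nodes {5, 32, 8, 19, 28, 12, 26}, right has 0 { }.
    Root 28: left subtree has 4 nodes {5, 32, 8, 19}, right has 2 {12, 26}.
      Root 32: left subtree has 1 node {5}, right has 2 {8, 19}.
        Root 8: left subtree has 0 nodes { }, right has 1 {19}.
      Root 12: left subtree has 0 nodes { }, right has 1 {26}.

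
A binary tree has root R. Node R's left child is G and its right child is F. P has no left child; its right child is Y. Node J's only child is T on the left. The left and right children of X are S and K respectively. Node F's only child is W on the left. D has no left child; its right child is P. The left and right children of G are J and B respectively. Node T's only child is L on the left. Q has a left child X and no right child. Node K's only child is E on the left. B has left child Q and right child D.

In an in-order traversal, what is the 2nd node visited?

T

In-order visits the left subtree, then the node, then the right subtree.
At R: go left to G.
  At G: go left to J.
    At J: go left to T.
      At T: go left to L.
        L is a leaf — visit L.
      Visit T.
      At T: no right child.
    Visit J.
    At J: no right child.
  Visit G.
  At G: go right to B.
    At B: go left to Q.
      At Q: go left to X.
        At X: go left to S.
          S is a leaf — visit S.
        Visit X.
        At X: go right to K.
          At K: go left to E.
            E is a leaf — visit E.
          Visit K.
          At K: no right child.
      Visit Q.
      At Q: no right child.
    Visit B.
    At B: go right to D.
      At D: no left child.
      Visit D.
      At D: go right to P.
        At P: no left child.
        Visit P.
        At P: go right to Y.
          Y is a leaf — visit Y.
Visit R.
At R: go right to F.
  At F: go left to W.
    W is a leaf — visit W.
  Visit F.
  At F: no right child.
Full in-order sequence: L, T, J, G, S, X, E, K, Q, B, D, P, Y, R, W, F.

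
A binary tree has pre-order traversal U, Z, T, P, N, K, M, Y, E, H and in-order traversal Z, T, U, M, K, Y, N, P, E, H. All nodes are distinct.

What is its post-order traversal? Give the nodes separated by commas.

T, Z, M, Y, K, N, H, E, P, U

The first element of pre-order is the root; it splits in-order into left and right subtrees.
Root U: left subtree has 2 nodes {Z, T}, right has 7 {M, K, Y, N, P, E, H}.
  Root Z: left subtree has 0 nodes { }, right has 1 {T}.
  Root P: left subtree has 4 nodes {M, K, Y, N}, right has 2 {E, H}.
    Root N: left subtree has 3 nodes {M, K, Y}, right has 0 { }.
      Root K: left subtree has 1 node {M}, right has 1 {Y}.
    Root E: left subtree has 0 nodes { }, right has 1 {H}.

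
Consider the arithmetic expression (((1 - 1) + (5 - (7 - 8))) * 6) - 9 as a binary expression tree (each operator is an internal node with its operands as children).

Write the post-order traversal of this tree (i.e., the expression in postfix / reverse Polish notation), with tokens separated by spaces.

1 1 - 5 7 8 - - + 6 * 9 -

Post-order on an expression tree gives postfix notation: for each operator, emit left operand, right operand, then the operator.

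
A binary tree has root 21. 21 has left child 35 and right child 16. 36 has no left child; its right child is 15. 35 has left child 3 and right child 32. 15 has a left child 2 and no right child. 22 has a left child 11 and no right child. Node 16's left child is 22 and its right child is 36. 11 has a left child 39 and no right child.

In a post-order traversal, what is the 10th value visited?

16

Post-order visits the left subtree, then the right subtree, then the node.
At 21: go left to 35.
  At 35: go left to 3.
    3 is a leaf — visit 3.
  At 35: go right to 32.
    32 is a leaf — visit 32.
  Visit 35.
At 21: go right to 16.
  At 16: go left to 22.
    At 22: go left to 11.
      At 11: go left to 39.
        39 is a leaf — visit 39.
      At 11: no right child.
      Visit 11.
    At 22: no right child.
    Visit 22.
  At 16: go right to 36.
    At 36: no left child.
    At 36: go right to 15.
      At 15: go left to 2.
        2 is a leaf — visit 2.
      At 15: no right child.
      Visit 15.
    Visit 36.
  Visit 16.
Visit 21.
Full post-order sequence: 3, 32, 35, 39, 11, 22, 2, 15, 36, 16, 21.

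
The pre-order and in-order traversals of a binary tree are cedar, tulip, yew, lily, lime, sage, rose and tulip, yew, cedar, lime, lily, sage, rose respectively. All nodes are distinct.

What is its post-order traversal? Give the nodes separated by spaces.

yew tulip lime rose sage lily cedar

The first element of pre-order is the root; it splits in-order into left and right subtrees.
Root cedar: left subtree has 2 nodes {tulip, yew}, right has 4 {lime, lily, sage, rose}.
  Root tulip: left subtree has 0 nodes { }, right has 1 {yew}.
  Root lily: left subtree has 1 node {lime}, right has 2 {sage, rose}.
    Root sage: left subtree has 0 nodes { }, right has 1 {rose}.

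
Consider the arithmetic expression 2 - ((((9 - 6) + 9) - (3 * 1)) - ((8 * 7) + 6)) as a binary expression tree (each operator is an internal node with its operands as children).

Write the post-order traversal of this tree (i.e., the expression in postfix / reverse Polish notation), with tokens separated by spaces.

Post-order on an expression tree gives postfix notation: for each operator, emit left operand, right operand, then the operator.

2 9 6 - 9 + 3 1 * - 8 7 * 6 + - -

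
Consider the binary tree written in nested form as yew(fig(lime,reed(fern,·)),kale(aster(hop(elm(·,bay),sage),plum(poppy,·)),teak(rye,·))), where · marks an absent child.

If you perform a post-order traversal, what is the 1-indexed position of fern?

Post-order visits the left subtree, then the right subtree, then the node.
At yew: go left to fig.
  At fig: go left to lime.
    lime is a leaf — visit lime.
  At fig: go right to reed.
    At reed: go left to fern.
      fern is a leaf — visit fern.
    At reed: no right child.
    Visit reed.
  Visit fig.
At yew: go right to kale.
  At kale: go left to aster.
    At aster: go left to hop.
      At hop: go left to elm.
        At elm: no left child.
        At elm: go right to bay.
          bay is a leaf — visit bay.
        Visit elm.
      At hop: go right to sage.
        sage is a leaf — visit sage.
      Visit hop.
    At aster: go right to plum.
      At plum: go left to poppy.
        poppy is a leaf — visit poppy.
      At plum: no right child.
      Visit plum.
    Visit aster.
  At kale: go right to teak.
    At teak: go left to rye.
      rye is a leaf — visit rye.
    At teak: no right child.
    Visit teak.
  Visit kale.
Visit yew.
Full post-order sequence: lime, fern, reed, fig, bay, elm, sage, hop, poppy, plum, aster, rye, teak, kale, yew.

2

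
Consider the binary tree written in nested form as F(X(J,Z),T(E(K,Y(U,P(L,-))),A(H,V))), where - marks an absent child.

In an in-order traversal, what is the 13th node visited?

In-order visits the left subtree, then the node, then the right subtree.
At F: go left to X.
  At X: go left to J.
    J is a leaf — visit J.
  Visit X.
  At X: go right to Z.
    Z is a leaf — visit Z.
Visit F.
At F: go right to T.
  At T: go left to E.
    At E: go left to K.
      K is a leaf — visit K.
    Visit E.
    At E: go right to Y.
      At Y: go left to U.
        U is a leaf — visit U.
      Visit Y.
      At Y: go right to P.
        At P: go left to L.
          L is a leaf — visit L.
        Visit P.
        At P: no right child.
  Visit T.
  At T: go right to A.
    At A: go left to H.
      H is a leaf — visit H.
    Visit A.
    At A: go right to V.
      V is a leaf — visit V.
Full in-order sequence: J, X, Z, F, K, E, U, Y, L, P, T, H, A, V.

A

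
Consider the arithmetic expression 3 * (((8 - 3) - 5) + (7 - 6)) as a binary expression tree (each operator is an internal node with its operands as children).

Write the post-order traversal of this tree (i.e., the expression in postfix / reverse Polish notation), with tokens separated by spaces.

3 8 3 - 5 - 7 6 - + *

Post-order on an expression tree gives postfix notation: for each operator, emit left operand, right operand, then the operator.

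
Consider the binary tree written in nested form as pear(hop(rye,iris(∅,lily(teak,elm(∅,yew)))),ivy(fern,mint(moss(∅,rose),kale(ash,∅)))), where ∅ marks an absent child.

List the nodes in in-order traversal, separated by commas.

rye, hop, iris, teak, lily, elm, yew, pear, fern, ivy, moss, rose, mint, ash, kale

In-order visits the left subtree, then the node, then the right subtree.
At pear: go left to hop.
  At hop: go left to rye.
    rye is a leaf — visit rye.
  Visit hop.
  At hop: go right to iris.
    At iris: no left child.
    Visit iris.
    At iris: go right to lily.
      At lily: go left to teak.
        teak is a leaf — visit teak.
      Visit lily.
      At lily: go right to elm.
        At elm: no left child.
        Visit elm.
        At elm: go right to yew.
          yew is a leaf — visit yew.
Visit pear.
At pear: go right to ivy.
  At ivy: go left to fern.
    fern is a leaf — visit fern.
  Visit ivy.
  At ivy: go right to mint.
    At mint: go left to moss.
      At moss: no left child.
      Visit moss.
      At moss: go right to rose.
        rose is a leaf — visit rose.
    Visit mint.
    At mint: go right to kale.
      At kale: go left to ash.
        ash is a leaf — visit ash.
      Visit kale.
      At kale: no right child.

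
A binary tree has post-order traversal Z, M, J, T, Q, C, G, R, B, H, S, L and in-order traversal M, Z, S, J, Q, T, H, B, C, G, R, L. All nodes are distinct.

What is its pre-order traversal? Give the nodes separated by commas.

L, S, M, Z, H, Q, J, T, B, R, G, C

The last element of post-order is the root; it splits in-order into left and right subtrees.
Root L: left subtree has 11 nodes {M, Z, S, J, Q, T, H, B, C, G, R}, right has 0 { }.
  Root S: left subtree has 2 nodes {M, Z}, right has 8 {J, Q, T, H, B, C, G, R}.
    Root M: left subtree has 0 nodes { }, right has 1 {Z}.
    Root H: left subtree has 3 nodes {J, Q, T}, right has 4 {B, C, G, R}.
      Root Q: left subtree has 1 node {J}, right has 1 {T}.
      Root B: left subtree has 0 nodes { }, right has 3 {C, G, R}.
        Root R: left subtree has 2 nodes {C, G}, right has 0 { }.
          Root G: left subtree has 1 node {C}, right has 0 { }.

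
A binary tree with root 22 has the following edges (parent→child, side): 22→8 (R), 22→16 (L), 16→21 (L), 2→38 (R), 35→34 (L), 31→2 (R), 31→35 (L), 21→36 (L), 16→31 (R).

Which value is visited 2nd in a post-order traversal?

Post-order visits the left subtree, then the right subtree, then the node.
At 22: go left to 16.
  At 16: go left to 21.
    At 21: go left to 36.
      36 is a leaf — visit 36.
    At 21: no right child.
    Visit 21.
  At 16: go right to 31.
    At 31: go left to 35.
      At 35: go left to 34.
        34 is a leaf — visit 34.
      At 35: no right child.
      Visit 35.
    At 31: go right to 2.
      At 2: no left child.
      At 2: go right to 38.
        38 is a leaf — visit 38.
      Visit 2.
    Visit 31.
  Visit 16.
At 22: go right to 8.
  8 is a leaf — visit 8.
Visit 22.
Full post-order sequence: 36, 21, 34, 35, 38, 2, 31, 16, 8, 22.

21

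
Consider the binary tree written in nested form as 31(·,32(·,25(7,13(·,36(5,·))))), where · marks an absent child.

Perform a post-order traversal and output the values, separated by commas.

7, 5, 36, 13, 25, 32, 31

Post-order visits the left subtree, then the right subtree, then the node.
At 31: no left child.
At 31: go right to 32.
  At 32: no left child.
  At 32: go right to 25.
    At 25: go left to 7.
      7 is a leaf — visit 7.
    At 25: go right to 13.
      At 13: no left child.
      At 13: go right to 36.
        At 36: go left to 5.
          5 is a leaf — visit 5.
        At 36: no right child.
        Visit 36.
      Visit 13.
    Visit 25.
  Visit 32.
Visit 31.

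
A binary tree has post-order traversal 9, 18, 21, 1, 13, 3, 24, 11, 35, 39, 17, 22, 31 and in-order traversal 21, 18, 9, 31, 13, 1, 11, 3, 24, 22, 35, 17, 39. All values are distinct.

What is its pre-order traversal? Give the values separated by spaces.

The last element of post-order is the root; it splits in-order into left and right subtrees.
Root 31: left subtree has 3 nodes {21, 18, 9}, right has 9 {13, 1, 11, 3, 24, 22, 35, 17, 39}.
  Root 21: left subtree has 0 nodes { }, right has 2 {18, 9}.
    Root 18: left subtree has 0 nodes { }, right has 1 {9}.
  Root 22: left subtree has 5 nodes {13, 1, 11, 3, 24}, right has 3 {35, 17, 39}.
    Root 11: left subtree has 2 nodes {13, 1}, right has 2 {3, 24}.
      Root 13: left subtree has 0 nodes { }, right has 1 {1}.
      Root 24: left subtree has 1 node {3}, right has 0 { }.
    Root 17: left subtree has 1 node {35}, right has 1 {39}.

31 21 18 9 22 11 13 1 24 3 17 35 39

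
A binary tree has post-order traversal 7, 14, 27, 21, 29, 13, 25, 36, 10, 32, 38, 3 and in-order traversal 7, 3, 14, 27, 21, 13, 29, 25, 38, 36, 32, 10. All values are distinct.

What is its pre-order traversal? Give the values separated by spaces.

The last element of post-order is the root; it splits in-order into left and right subtrees.
Root 3: left subtree has 1 node {7}, right has 10 {14, 27, 21, 13, 29, 25, 38, 36, 32, 10}.
  Root 38: left subtree has 6 nodes {14, 27, 21, 13, 29, 25}, right has 3 {36, 32, 10}.
    Root 25: left subtree has 5 nodes {14, 27, 21, 13, 29}, right has 0 { }.
      Root 13: left subtree has 3 nodes {14, 27, 21}, right has 1 {29}.
        Root 21: left subtree has 2 nodes {14, 27}, right has 0 { }.
          Root 27: left subtree has 1 node {14}, right has 0 { }.
    Root 32: left subtree has 1 node {36}, right has 1 {10}.

3 7 38 25 13 21 27 14 29 32 36 10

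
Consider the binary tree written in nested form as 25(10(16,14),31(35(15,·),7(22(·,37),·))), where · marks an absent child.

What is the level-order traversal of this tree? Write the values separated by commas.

Level-order visits nodes level by level from the root, left to right within each level.
Level 0: 25
Level 1: 10, 31
Level 2: 16, 14, 35, 7
Level 3: 15, 22
Level 4: 37

25, 10, 31, 16, 14, 35, 7, 15, 22, 37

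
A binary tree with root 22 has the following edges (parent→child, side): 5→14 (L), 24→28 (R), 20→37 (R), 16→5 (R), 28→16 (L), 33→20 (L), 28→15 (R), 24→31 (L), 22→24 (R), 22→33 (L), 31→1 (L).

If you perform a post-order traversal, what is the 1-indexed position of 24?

11

Post-order visits the left subtree, then the right subtree, then the node.
At 22: go left to 33.
  At 33: go left to 20.
    At 20: no left child.
    At 20: go right to 37.
      37 is a leaf — visit 37.
    Visit 20.
  At 33: no right child.
  Visit 33.
At 22: go right to 24.
  At 24: go left to 31.
    At 31: go left to 1.
      1 is a leaf — visit 1.
    At 31: no right child.
    Visit 31.
  At 24: go right to 28.
    At 28: go left to 16.
      At 16: no left child.
      At 16: go right to 5.
        At 5: go left to 14.
          14 is a leaf — visit 14.
        At 5: no right child.
        Visit 5.
      Visit 16.
    At 28: go right to 15.
      15 is a leaf — visit 15.
    Visit 28.
  Visit 24.
Visit 22.
Full post-order sequence: 37, 20, 33, 1, 31, 14, 5, 16, 15, 28, 24, 22.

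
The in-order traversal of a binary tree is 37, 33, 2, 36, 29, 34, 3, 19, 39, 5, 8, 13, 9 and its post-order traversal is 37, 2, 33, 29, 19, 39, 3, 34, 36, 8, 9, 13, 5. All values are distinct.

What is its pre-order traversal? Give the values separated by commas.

5, 36, 33, 37, 2, 34, 29, 3, 39, 19, 13, 8, 9

The last element of post-order is the root; it splits in-order into left and right subtrees.
Root 5: left subtree has 9 nodes {37, 33, 2, 36, 29, 34, 3, 19, 39}, right has 3 {8, 13, 9}.
  Root 36: left subtree has 3 nodes {37, 33, 2}, right has 5 {29, 34, 3, 19, 39}.
    Root 33: left subtree has 1 node {37}, right has 1 {2}.
    Root 34: left subtree has 1 node {29}, right has 3 {3, 19, 39}.
      Root 3: left subtree has 0 nodes { }, right has 2 {19, 39}.
        Root 39: left subtree has 1 node {19}, right has 0 { }.
  Root 13: left subtree has 1 node {8}, right has 1 {9}.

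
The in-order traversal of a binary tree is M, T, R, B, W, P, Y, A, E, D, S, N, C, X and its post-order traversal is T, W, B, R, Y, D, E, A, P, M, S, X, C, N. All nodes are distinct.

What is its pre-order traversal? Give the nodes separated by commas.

The last element of post-order is the root; it splits in-order into left and right subtrees.
Root N: left subtree has 11 nodes {M, T, R, B, W, P, Y, A, E, D, S}, right has 2 {C, X}.
  Root S: left subtree has 10 nodes {M, T, R, B, W, P, Y, A, E, D}, right has 0 { }.
    Root M: left subtree has 0 nodes { }, right has 9 {T, R, B, W, P, Y, A, E, D}.
      Root P: left subtree has 4 nodes {T, R, B, W}, right has 4 {Y, A, E, D}.
        Root R: left subtree has 1 node {T}, right has 2 {B, W}.
          Root B: left subtree has 0 nodes { }, right has 1 {W}.
        Root A: left subtree has 1 node {Y}, right has 2 {E, D}.
          Root E: left subtree has 0 nodes { }, right has 1 {D}.
  Root C: left subtree has 0 nodes { }, right has 1 {X}.

N, S, M, P, R, T, B, W, A, Y, E, D, C, X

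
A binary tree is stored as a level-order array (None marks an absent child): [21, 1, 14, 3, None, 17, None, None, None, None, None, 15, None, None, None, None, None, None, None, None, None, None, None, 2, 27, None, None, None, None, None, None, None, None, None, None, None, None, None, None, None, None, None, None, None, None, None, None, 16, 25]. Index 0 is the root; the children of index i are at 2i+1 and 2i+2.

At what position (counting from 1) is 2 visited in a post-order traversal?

Post-order visits the left subtree, then the right subtree, then the node.
At 21: go left to 1.
  At 1: go left to 3.
    3 is a leaf — visit 3.
  At 1: no right child.
  Visit 1.
At 21: go right to 14.
  At 14: go left to 17.
    At 17: go left to 15.
      At 15: go left to 2.
        At 2: go left to 16.
          16 is a leaf — visit 16.
        At 2: go right to 25.
          25 is a leaf — visit 25.
        Visit 2.
      At 15: go right to 27.
        27 is a leaf — visit 27.
      Visit 15.
    At 17: no right child.
    Visit 17.
  At 14: no right child.
  Visit 14.
Visit 21.
Full post-order sequence: 3, 1, 16, 25, 2, 27, 15, 17, 14, 21.

5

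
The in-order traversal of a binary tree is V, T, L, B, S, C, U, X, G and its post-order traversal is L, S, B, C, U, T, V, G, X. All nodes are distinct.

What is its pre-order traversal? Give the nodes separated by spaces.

The last element of post-order is the root; it splits in-order into left and right subtrees.
Root X: left subtree has 7 nodes {V, T, L, B, S, C, U}, right has 1 {G}.
  Root V: left subtree has 0 nodes { }, right has 6 {T, L, B, S, C, U}.
    Root T: left subtree has 0 nodes { }, right has 5 {L, B, S, C, U}.
      Root U: left subtree has 4 nodes {L, B, S, C}, right has 0 { }.
        Root C: left subtree has 3 nodes {L, B, S}, right has 0 { }.
          Root B: left subtree has 1 node {L}, right has 1 {S}.

X V T U C B L S G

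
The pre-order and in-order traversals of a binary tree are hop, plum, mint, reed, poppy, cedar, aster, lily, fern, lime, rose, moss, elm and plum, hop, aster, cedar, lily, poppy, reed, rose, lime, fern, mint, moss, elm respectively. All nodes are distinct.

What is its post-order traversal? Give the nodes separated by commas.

The first element of pre-order is the root; it splits in-order into left and right subtrees.
Root hop: left subtree has 1 node {plum}, right has 11 {aster, cedar, lily, poppy, reed, rose, lime, fern, mint, moss, elm}.
  Root mint: left subtree has 8 nodes {aster, cedar, lily, poppy, reed, rose, lime, fern}, right has 2 {moss, elm}.
    Root reed: left subtree has 4 nodes {aster, cedar, lily, poppy}, right has 3 {rose, lime, fern}.
      Root poppy: left subtree has 3 nodes {aster, cedar, lily}, right has 0 { }.
        Root cedar: left subtree has 1 node {aster}, right has 1 {lily}.
      Root fern: left subtree has 2 nodes {rose, lime}, right has 0 { }.
        Root lime: left subtree has 1 node {rose}, right has 0 { }.
    Root moss: left subtree has 0 nodes { }, right has 1 {elm}.

plum, aster, lily, cedar, poppy, rose, lime, fern, reed, elm, moss, mint, hop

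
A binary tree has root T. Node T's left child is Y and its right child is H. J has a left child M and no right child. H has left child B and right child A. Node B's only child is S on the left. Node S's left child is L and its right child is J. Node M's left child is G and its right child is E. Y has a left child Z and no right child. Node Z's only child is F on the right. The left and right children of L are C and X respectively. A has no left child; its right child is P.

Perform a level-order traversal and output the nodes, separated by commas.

Level-order visits nodes level by level from the root, left to right within each level.
Level 0: T
Level 1: Y, H
Level 2: Z, B, A
Level 3: F, S, P
Level 4: L, J
Level 5: C, X, M
Level 6: G, E

T, Y, H, Z, B, A, F, S, P, L, J, C, X, M, G, E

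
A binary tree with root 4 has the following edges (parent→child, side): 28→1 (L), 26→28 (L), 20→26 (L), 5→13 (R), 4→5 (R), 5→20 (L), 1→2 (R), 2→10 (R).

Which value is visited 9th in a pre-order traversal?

Pre-order visits the node, then its left subtree, then its right subtree.
Visit 4.
At 4: no left child.
At 4: go right to 5.
  Visit 5.
  At 5: go left to 20.
    Visit 20.
    At 20: go left to 26.
      Visit 26.
      At 26: go left to 28.
        Visit 28.
        At 28: go left to 1.
          Visit 1.
          At 1: no left child.
          At 1: go right to 2.
            Visit 2.
            At 2: no left child.
            At 2: go right to 10.
              10 is a leaf — visit 10.
        At 28: no right child.
      At 26: no right child.
    At 20: no right child.
  At 5: go right to 13.
    13 is a leaf — visit 13.
Full pre-order sequence: 4, 5, 20, 26, 28, 1, 2, 10, 13.

13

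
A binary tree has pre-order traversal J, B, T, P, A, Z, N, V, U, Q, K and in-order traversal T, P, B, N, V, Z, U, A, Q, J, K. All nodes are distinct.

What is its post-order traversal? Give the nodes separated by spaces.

The first element of pre-order is the root; it splits in-order into left and right subtrees.
Root J: left subtree has 9 nodes {T, P, B, N, V, Z, U, A, Q}, right has 1 {K}.
  Root B: left subtree has 2 nodes {T, P}, right has 6 {N, V, Z, U, A, Q}.
    Root T: left subtree has 0 nodes { }, right has 1 {P}.
    Root A: left subtree has 4 nodes {N, V, Z, U}, right has 1 {Q}.
      Root Z: left subtree has 2 nodes {N, V}, right has 1 {U}.
        Root N: left subtree has 0 nodes { }, right has 1 {V}.

P T V N U Z Q A B K J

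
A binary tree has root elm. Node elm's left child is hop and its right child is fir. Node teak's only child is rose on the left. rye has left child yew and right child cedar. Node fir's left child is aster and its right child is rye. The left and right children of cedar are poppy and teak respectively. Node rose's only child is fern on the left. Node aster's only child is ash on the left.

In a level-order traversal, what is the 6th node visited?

ash

Level-order visits nodes level by level from the root, left to right within each level.
Level 0: elm
Level 1: hop, fir
Level 2: aster, rye
Level 3: ash, yew, cedar
Level 4: poppy, teak
Level 5: rose
Level 6: fern
Full level-order sequence: elm, hop, fir, aster, rye, ash, yew, cedar, poppy, teak, rose, fern.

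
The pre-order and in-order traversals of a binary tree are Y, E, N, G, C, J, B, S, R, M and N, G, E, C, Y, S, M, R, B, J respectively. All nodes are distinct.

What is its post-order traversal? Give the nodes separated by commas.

The first element of pre-order is the root; it splits in-order into left and right subtrees.
Root Y: left subtree has 4 nodes {N, G, E, C}, right has 5 {S, M, R, B, J}.
  Root E: left subtree has 2 nodes {N, G}, right has 1 {C}.
    Root N: left subtree has 0 nodes { }, right has 1 {G}.
  Root J: left subtree has 4 nodes {S, M, R, B}, right has 0 { }.
    Root B: left subtree has 3 nodes {S, M, R}, right has 0 { }.
      Root S: left subtree has 0 nodes { }, right has 2 {M, R}.
        Root R: left subtree has 1 node {M}, right has 0 { }.

G, N, C, E, M, R, S, B, J, Y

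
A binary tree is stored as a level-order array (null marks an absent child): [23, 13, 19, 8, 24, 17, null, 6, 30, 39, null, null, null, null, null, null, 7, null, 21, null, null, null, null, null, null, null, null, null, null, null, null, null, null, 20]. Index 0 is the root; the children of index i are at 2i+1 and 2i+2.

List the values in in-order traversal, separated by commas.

In-order visits the left subtree, then the node, then the right subtree.
At 23: go left to 13.
  At 13: go left to 8.
    At 8: go left to 6.
      At 6: no left child.
      Visit 6.
      At 6: go right to 7.
        At 7: go left to 20.
          20 is a leaf — visit 20.
        Visit 7.
        At 7: no right child.
    Visit 8.
    At 8: go right to 30.
      At 30: no left child.
      Visit 30.
      At 30: go right to 21.
        21 is a leaf — visit 21.
  Visit 13.
  At 13: go right to 24.
    At 24: go left to 39.
      39 is a leaf — visit 39.
    Visit 24.
    At 24: no right child.
Visit 23.
At 23: go right to 19.
  At 19: go left to 17.
    17 is a leaf — visit 17.
  Visit 19.
  At 19: no right child.

6, 20, 7, 8, 30, 21, 13, 39, 24, 23, 17, 19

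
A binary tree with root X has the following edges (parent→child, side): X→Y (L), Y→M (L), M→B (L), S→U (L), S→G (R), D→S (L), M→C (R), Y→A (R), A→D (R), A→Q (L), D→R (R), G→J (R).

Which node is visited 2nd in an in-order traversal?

M

In-order visits the left subtree, then the node, then the right subtree.
At X: go left to Y.
  At Y: go left to M.
    At M: go left to B.
      B is a leaf — visit B.
    Visit M.
    At M: go right to C.
      C is a leaf — visit C.
  Visit Y.
  At Y: go right to A.
    At A: go left to Q.
      Q is a leaf — visit Q.
    Visit A.
    At A: go right to D.
      At D: go left to S.
        At S: go left to U.
          U is a leaf — visit U.
        Visit S.
        At S: go right to G.
          At G: no left child.
          Visit G.
          At G: go right to J.
            J is a leaf — visit J.
      Visit D.
      At D: go right to R.
        R is a leaf — visit R.
Visit X.
At X: no right child.
Full in-order sequence: B, M, C, Y, Q, A, U, S, G, J, D, R, X.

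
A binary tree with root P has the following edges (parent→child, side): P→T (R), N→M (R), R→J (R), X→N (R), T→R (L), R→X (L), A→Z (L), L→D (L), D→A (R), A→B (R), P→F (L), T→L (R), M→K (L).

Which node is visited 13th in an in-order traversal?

In-order visits the left subtree, then the node, then the right subtree.
At P: go left to F.
  F is a leaf — visit F.
Visit P.
At P: go right to T.
  At T: go left to R.
    At R: go left to X.
      At X: no left child.
      Visit X.
      At X: go right to N.
        At N: no left child.
        Visit N.
        At N: go right to M.
          At M: go left to K.
            K is a leaf — visit K.
          Visit M.
          At M: no right child.
    Visit R.
    At R: go right to J.
      J is a leaf — visit J.
  Visit T.
  At T: go right to L.
    At L: go left to D.
      At D: no left child.
      Visit D.
      At D: go right to A.
        At A: go left to Z.
          Z is a leaf — visit Z.
        Visit A.
        At A: go right to B.
          B is a leaf — visit B.
    Visit L.
    At L: no right child.
Full in-order sequence: F, P, X, N, K, M, R, J, T, D, Z, A, B, L.

B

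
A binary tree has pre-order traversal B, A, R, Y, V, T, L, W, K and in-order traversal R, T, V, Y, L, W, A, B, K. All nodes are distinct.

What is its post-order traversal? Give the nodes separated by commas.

The first element of pre-order is the root; it splits in-order into left and right subtrees.
Root B: left subtree has 7 nodes {R, T, V, Y, L, W, A}, right has 1 {K}.
  Root A: left subtree has 6 nodes {R, T, V, Y, L, W}, right has 0 { }.
    Root R: left subtree has 0 nodes { }, right has 5 {T, V, Y, L, W}.
      Root Y: left subtree has 2 nodes {T, V}, right has 2 {L, W}.
        Root V: left subtree has 1 node {T}, right has 0 { }.
        Root L: left subtree has 0 nodes { }, right has 1 {W}.

T, V, W, L, Y, R, A, K, B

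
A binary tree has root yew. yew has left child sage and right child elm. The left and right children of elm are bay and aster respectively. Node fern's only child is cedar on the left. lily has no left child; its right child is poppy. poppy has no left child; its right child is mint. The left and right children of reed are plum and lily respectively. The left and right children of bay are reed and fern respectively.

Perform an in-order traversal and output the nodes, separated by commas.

In-order visits the left subtree, then the node, then the right subtree.
At yew: go left to sage.
  sage is a leaf — visit sage.
Visit yew.
At yew: go right to elm.
  At elm: go left to bay.
    At bay: go left to reed.
      At reed: go left to plum.
        plum is a leaf — visit plum.
      Visit reed.
      At reed: go right to lily.
        At lily: no left child.
        Visit lily.
        At lily: go right to poppy.
          At poppy: no left child.
          Visit poppy.
          At poppy: go right to mint.
            mint is a leaf — visit mint.
    Visit bay.
    At bay: go right to fern.
      At fern: go left to cedar.
        cedar is a leaf — visit cedar.
      Visit fern.
      At fern: no right child.
  Visit elm.
  At elm: go right to aster.
    aster is a leaf — visit aster.

sage, yew, plum, reed, lily, poppy, mint, bay, cedar, fern, elm, aster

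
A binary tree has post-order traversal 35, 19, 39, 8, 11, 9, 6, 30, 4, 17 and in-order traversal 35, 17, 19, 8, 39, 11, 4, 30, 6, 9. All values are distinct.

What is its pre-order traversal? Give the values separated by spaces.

The last element of post-order is the root; it splits in-order into left and right subtrees.
Root 17: left subtree has 1 node {35}, right has 8 {19, 8, 39, 11, 4, 30, 6, 9}.
  Root 4: left subtree has 4 nodes {19, 8, 39, 11}, right has 3 {30, 6, 9}.
    Root 11: left subtree has 3 nodes {19, 8, 39}, right has 0 { }.
      Root 8: left subtree has 1 node {19}, right has 1 {39}.
    Root 30: left subtree has 0 nodes { }, right has 2 {6, 9}.
      Root 6: left subtree has 0 nodes { }, right has 1 {9}.

17 35 4 11 8 19 39 30 6 9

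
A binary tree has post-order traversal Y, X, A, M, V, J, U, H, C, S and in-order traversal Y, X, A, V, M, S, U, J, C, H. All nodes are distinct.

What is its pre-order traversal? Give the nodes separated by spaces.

S V A X Y M C U J H

The last element of post-order is the root; it splits in-order into left and right subtrees.
Root S: left subtree has 5 nodes {Y, X, A, V, M}, right has 4 {U, J, C, H}.
  Root V: left subtree has 3 nodes {Y, X, A}, right has 1 {M}.
    Root A: left subtree has 2 nodes {Y, X}, right has 0 { }.
      Root X: left subtree has 1 node {Y}, right has 0 { }.
  Root C: left subtree has 2 nodes {U, J}, right has 1 {H}.
    Root U: left subtree has 0 nodes { }, right has 1 {J}.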